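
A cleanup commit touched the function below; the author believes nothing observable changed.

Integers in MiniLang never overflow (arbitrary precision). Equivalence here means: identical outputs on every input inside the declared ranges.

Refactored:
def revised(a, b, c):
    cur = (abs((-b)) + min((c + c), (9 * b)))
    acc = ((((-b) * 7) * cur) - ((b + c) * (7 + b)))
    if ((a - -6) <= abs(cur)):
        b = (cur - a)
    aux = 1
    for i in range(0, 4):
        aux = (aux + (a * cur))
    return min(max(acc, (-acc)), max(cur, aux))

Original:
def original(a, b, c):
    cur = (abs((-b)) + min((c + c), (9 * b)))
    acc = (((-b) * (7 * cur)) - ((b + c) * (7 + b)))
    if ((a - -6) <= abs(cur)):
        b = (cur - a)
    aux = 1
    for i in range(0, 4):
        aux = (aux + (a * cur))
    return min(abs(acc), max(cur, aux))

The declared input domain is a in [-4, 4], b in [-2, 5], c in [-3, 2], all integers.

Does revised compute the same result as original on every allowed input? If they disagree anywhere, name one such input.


Side by side, the visible changes include: min/max/abs usage differs.
As a probe, take a=4, b=3, c=-1: original runs cur := 1 | acc := -41 | ((a - -6) <= abs(cur)): false | aux := 1 | iter i=0: | aux := 5 | iter i=1: | aux := 9 | iter i=2: | aux := 13 | iter i=3: | aux := 17 | result 17; revised runs cur := 1 | acc := -41 | ((a - -6) <= abs(cur)): false | aux := 1 | iter i=0: | aux := 5 | iter i=1: | aux := 9 | iter i=2: | aux := 13 | iter i=3: | aux := 17 | result 17; both end at 17.
Checked all 432 inputs in the declared domain: the outputs agree on every one.
verdict: equivalent


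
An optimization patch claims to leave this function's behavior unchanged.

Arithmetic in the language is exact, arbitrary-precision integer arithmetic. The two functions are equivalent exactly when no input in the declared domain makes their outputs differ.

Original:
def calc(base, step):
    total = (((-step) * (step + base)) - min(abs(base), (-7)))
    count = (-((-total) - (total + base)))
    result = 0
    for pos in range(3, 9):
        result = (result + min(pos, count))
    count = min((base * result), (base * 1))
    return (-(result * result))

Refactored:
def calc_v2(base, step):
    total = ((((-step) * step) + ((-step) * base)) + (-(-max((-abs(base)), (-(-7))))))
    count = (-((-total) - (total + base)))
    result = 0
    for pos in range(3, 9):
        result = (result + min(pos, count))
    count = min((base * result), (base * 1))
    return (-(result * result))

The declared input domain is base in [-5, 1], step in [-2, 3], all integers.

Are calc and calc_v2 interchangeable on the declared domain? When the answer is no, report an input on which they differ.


Reading the diff, among the changes: min/max/abs usage differs; and arithmetic usage differs.
Tracing base=1, step=-1: calc: total becomes 7; next count becomes 15; next result becomes 0; next at pos=3:; next result becomes 3; next at pos=4:; next result becomes 7; next at pos=5:; next result becomes 12; next at pos=6:; next result becomes 18; next at pos=7:; next result becomes 25; next at pos=8:; next result becomes 33; next count becomes 1; next final value -1089 | calc_v2: total becomes 7; next count becomes 15; next result becomes 0; next at pos=3:; next result becomes 3; next at pos=4:; next result becomes 7; next at pos=5:; next result becomes 12; next at pos=6:; next result becomes 18; next at pos=7:; next result becomes 25; next at pos=8:; next result becomes 33; next count becomes 1; next final value -1089 — matching result -1089.
Every one of the 42 inputs gives matching results.
verdict: equivalent


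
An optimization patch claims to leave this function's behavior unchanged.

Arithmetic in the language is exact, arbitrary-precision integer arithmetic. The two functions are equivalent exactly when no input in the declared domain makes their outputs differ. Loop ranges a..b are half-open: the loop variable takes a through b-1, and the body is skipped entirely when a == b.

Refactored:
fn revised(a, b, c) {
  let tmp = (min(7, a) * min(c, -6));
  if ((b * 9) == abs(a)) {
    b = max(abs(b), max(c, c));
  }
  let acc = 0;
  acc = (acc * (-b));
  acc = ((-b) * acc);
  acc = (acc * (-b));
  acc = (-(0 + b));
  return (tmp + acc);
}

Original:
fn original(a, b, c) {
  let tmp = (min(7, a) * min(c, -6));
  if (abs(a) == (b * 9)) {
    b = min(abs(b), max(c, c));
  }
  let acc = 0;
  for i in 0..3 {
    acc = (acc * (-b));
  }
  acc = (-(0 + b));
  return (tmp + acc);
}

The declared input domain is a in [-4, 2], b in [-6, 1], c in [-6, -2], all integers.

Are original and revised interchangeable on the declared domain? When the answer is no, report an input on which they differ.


Not equivalent: a=0, b=0, c=-6 separates them (6 vs 0).
original: tmp = 0; (abs(a) == (b * 9)) -> true; b = -6; acc = 0; [i=0]; acc = 0; [i=1]; acc = 0; [i=2]; acc = 0; acc = 6; return 6
revised: tmp = 0; ((b * 9) == abs(a)) -> true; b = 0; acc = 0; acc = 0; acc = 0; acc = 0; acc = 0; return 0
verdict: not equivalent; witness: a=0, b=0, c=-6


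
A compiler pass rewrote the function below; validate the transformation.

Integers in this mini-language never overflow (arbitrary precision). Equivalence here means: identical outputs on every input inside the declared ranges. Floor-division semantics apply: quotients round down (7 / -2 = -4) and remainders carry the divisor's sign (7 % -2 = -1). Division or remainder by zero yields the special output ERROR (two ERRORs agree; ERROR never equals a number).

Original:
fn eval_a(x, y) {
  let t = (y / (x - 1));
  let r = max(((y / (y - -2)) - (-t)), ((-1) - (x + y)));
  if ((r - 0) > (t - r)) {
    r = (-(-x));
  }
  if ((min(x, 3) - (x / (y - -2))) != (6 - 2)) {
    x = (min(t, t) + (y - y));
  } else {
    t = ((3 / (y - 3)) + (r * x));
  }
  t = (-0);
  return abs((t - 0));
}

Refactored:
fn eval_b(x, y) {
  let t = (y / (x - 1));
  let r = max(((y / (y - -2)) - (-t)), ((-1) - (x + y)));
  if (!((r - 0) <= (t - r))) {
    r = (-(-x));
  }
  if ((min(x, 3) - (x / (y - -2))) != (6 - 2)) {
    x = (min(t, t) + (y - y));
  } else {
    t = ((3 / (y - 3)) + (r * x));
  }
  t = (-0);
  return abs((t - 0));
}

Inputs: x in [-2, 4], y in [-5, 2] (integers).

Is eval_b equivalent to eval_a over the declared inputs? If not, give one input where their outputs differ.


Reading the diff, among the changes: comparison usage differs, boolean connective usage differs.
One worked example (x=4, y=2) — eval_a: t=0, then r=0, then ((r - 0) > (t - r)) is false, then ((min(x, 3) - (x / (y - -2))) != (6 - 2)) is true, then x=0, then t=0, then returns 0; eval_b: t=0, then r=0, then (!((r - 0) <= (t - r))) is false, then ((min(x, 3) - (x / (y - -2))) != (6 - 2)) is true, then x=0, then t=0, then returns 0; agreement on 0.
Sweeping the whole domain (56 inputs) finds no disagreement.
verdict: equivalent


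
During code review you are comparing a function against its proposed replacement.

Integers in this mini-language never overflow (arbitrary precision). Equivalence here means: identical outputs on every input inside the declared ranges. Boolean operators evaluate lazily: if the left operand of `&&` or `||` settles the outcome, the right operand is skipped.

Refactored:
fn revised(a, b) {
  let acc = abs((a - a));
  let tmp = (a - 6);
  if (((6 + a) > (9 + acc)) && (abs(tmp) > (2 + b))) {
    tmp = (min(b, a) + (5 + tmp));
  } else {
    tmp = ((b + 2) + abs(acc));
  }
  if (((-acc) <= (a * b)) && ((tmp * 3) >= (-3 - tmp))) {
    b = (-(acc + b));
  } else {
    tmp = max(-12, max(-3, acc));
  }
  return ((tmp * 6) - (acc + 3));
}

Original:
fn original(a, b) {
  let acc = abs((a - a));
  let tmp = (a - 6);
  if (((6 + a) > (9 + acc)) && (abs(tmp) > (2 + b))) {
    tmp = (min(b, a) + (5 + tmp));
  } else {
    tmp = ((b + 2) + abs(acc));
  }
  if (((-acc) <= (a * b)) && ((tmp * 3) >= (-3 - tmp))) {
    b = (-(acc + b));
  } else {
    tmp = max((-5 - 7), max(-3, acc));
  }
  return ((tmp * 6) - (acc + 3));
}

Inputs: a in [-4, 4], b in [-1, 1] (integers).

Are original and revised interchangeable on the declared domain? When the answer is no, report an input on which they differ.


The two are interchangeable: arithmetic usage differs, constant usage differs, and every declared input agrees.
As a probe, take a=-3, b=0: original runs acc=0, then tmp=-9, then (((6 + a) > (9 + acc)) && (abs(tmp) > (2 + b))) is false, then tmp=2, then (((-acc) <= (a * b)) && ((tmp * 3) >= (-3 - tmp))) is true, then b=0, then returns 9; revised runs acc=0, then tmp=-9, then (((6 + a) > (9 + acc)) && (abs(tmp) > (2 + b))) is false, then tmp=2, then (((-acc) <= (a * b)) && ((tmp * 3) >= (-3 - tmp))) is true, then b=0, then returns 9; both end at 9.
Sweeping the whole domain (27 inputs) finds no disagreement.
verdict: equivalent


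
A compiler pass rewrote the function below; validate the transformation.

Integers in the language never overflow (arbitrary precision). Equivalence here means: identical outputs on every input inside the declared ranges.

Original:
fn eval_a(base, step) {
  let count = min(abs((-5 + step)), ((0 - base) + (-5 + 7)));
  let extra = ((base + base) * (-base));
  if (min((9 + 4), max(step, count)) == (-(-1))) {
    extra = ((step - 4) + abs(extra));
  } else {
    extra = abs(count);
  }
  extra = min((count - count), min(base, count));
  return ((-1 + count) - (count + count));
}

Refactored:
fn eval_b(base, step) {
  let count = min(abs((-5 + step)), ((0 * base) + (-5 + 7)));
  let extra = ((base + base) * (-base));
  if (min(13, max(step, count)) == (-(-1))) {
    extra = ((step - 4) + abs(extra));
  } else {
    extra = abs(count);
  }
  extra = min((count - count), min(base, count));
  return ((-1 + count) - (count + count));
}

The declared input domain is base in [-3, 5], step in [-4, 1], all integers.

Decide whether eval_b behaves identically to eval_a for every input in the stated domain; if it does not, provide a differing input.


Try base=-3, step=-4.
eval_a: count := 5 | extra := -18 | (min((9 + 4), max(step, count)) == (-(-1))): false | extra := 5 | extra := -3 | result -6
eval_b: count := 2 | extra := -18 | (min(13, max(step, count)) == (-(-1))): false | extra := 2 | extra := -3 | result -3
-6 vs -3 — the two versions disagree here.
verdict: not equivalent; witness: base=-3, step=-4


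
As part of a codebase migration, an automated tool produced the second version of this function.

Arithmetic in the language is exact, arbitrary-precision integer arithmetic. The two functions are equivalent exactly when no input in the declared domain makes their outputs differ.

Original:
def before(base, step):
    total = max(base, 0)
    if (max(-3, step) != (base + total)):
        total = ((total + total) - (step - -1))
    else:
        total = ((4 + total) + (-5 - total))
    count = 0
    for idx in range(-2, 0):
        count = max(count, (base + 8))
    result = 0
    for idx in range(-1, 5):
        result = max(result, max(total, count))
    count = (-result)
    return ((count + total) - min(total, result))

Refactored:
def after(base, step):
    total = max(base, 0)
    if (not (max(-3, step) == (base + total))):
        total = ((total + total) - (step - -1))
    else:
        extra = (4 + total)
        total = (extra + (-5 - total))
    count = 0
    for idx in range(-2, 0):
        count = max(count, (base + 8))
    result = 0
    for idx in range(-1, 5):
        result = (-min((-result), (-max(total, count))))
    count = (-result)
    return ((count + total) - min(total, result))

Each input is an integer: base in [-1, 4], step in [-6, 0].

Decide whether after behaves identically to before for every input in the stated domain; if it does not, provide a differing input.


Comparing the listings, the differences include: statement counts differ; and local variable names differ; and comparison usage differs; and min/max/abs usage differs; and boolean connective usage differs.
Spot check at base=3, step=-6 — before: total = 3; (max(-3, step) != (base + total)) -> true; total = 11; count = 0; [idx=-2]; count = 11; [idx=-1]; count = 11; result = 0; [idx=-1]; result = 11; [idx=0]; result = 11; [idx=1]; result = 11; [idx=2]; result = 11; [idx=3]; result = 11; [idx=4]; result = 11; count = -11; return -11. after: total = 3; (not (max(-3, step) == (base + total))) -> true; total = 11; count = 0; [idx=-2]; count = 11; [idx=-1]; count = 11; result = 0; [idx=-1]; result = 11; [idx=0]; result = 11; [idx=1]; result = 11; [idx=2]; result = 11; [idx=3]; result = 11; [idx=4]; result = 11; count = -11; return -11. Both give -11.
Every one of the 42 inputs gives matching results.
verdict: equivalent


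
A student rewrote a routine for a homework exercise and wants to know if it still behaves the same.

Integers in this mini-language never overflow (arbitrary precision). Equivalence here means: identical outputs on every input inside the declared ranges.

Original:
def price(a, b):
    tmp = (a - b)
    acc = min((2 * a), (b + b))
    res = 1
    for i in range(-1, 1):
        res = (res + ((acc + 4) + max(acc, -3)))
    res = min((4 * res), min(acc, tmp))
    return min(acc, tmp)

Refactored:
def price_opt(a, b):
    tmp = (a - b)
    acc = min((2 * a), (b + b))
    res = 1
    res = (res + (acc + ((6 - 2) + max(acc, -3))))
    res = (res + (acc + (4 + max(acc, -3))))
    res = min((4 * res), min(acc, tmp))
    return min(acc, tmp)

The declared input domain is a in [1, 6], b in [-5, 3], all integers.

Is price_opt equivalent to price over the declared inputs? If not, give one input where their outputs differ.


Comparing the listings, the differences include: arithmetic usage differs, and loop structure differs, and min/max/abs usage differs, and constant usage differs, and local variable names differ.
Spot check at a=2, b=-4 — price: tmp = 6; acc = -8; res = 1; [i=-1]; res = -6; [i=0]; res = -13; res = -52; return -8. price_opt: tmp = 6; acc = -8; res = 1; res = -6; res = -13; res = -52; return -8. Both give -8.
Across all 54 domain points the two functions coincide.
verdict: equivalent


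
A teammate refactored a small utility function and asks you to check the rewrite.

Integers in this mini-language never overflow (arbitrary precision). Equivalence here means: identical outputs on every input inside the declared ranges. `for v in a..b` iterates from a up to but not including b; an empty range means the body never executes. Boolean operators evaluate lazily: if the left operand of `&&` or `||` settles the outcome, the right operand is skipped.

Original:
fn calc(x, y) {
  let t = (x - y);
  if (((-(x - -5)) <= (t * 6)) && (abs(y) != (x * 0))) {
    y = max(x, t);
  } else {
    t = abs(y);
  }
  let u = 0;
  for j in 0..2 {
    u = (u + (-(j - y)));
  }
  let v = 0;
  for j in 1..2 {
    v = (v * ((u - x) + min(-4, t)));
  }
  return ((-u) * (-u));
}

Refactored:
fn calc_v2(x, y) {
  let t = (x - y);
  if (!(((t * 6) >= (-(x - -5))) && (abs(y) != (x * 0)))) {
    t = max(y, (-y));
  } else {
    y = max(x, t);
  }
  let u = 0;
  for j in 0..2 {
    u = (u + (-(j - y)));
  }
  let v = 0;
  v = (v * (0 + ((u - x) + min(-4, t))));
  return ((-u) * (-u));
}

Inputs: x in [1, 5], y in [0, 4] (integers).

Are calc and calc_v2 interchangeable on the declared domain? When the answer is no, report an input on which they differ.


The two versions differ — the changes include arithmetic usage differs; and statement counts differ; and min/max/abs usage differs; and loop structure differs; and constant usage differs; and comparison usage differs; and boolean connective usage differs.
Tracing x=5, y=3: calc: t := 2 | (((-(x - -5)) <= (t * 6)) && (abs(y) != (x * 0))): true | y := 5 | u := 0 | iter j=0: | u := 5 | iter j=1: | u := 9 | v := 0 | iter j=1: | v := 0 | result 81 | calc_v2: t := 2 | (!(((t * 6) >= (-(x - -5))) && (abs(y) != (x * 0)))): false | y := 5 | u := 0 | iter j=0: | u := 5 | iter j=1: | u := 9 | v := 0 | v := 0 | result 81 — matching result 81.
Across all 25 domain points the two functions coincide.
verdict: equivalent


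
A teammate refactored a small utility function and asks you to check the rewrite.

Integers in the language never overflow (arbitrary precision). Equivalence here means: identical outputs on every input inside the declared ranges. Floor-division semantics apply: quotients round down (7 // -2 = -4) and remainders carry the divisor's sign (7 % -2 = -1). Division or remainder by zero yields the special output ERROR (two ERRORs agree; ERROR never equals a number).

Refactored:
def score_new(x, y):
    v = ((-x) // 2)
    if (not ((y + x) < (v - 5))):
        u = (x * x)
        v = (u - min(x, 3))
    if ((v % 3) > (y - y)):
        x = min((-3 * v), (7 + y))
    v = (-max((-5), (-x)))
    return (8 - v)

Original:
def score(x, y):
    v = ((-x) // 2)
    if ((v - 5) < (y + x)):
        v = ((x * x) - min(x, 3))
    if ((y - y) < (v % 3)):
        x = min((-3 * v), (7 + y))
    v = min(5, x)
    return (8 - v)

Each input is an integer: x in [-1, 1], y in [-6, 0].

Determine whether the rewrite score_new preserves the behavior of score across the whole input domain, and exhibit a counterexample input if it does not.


Not equivalent: x=-1, y=-4 separates them (9 vs 14).
score: v = 0; ((v - 5) < (y + x)) -> false; ((y - y) < (v % 3)) -> false; v = -1; return 9
score_new: v = 0; (not ((y + x) < (v - 5))) -> true; u = 1; v = 2; ((v % 3) > (y - y)) -> true; x = -6; v = -6; return 14
verdict: not equivalent; witness: x=-1, y=-4


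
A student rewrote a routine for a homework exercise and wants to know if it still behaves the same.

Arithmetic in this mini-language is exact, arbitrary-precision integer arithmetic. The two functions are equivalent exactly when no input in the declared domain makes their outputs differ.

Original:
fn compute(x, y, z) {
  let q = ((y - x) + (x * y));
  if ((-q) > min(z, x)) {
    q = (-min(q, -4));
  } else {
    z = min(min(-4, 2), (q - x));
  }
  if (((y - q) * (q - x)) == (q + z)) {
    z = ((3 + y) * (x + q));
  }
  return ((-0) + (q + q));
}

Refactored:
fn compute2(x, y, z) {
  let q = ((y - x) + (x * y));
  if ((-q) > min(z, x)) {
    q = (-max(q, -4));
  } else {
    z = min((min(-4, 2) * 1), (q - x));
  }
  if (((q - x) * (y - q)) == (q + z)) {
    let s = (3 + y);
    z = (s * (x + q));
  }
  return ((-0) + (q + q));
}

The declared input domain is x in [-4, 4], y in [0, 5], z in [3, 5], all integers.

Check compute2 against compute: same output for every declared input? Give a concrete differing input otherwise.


These are not equivalent — on x=-4, y=1, z=3 the outputs split (8 vs -2).
compute: q = 1; ((-q) > min(z, x)) -> true; q = 4; (((y - q) * (q - x)) == (q + z)) -> false; return 8
compute2: q = 1; ((-q) > min(z, x)) -> true; q = -1; (((q - x) * (y - q)) == (q + z)) -> false; return -2
verdict: not equivalent; witness: x=-4, y=1, z=3


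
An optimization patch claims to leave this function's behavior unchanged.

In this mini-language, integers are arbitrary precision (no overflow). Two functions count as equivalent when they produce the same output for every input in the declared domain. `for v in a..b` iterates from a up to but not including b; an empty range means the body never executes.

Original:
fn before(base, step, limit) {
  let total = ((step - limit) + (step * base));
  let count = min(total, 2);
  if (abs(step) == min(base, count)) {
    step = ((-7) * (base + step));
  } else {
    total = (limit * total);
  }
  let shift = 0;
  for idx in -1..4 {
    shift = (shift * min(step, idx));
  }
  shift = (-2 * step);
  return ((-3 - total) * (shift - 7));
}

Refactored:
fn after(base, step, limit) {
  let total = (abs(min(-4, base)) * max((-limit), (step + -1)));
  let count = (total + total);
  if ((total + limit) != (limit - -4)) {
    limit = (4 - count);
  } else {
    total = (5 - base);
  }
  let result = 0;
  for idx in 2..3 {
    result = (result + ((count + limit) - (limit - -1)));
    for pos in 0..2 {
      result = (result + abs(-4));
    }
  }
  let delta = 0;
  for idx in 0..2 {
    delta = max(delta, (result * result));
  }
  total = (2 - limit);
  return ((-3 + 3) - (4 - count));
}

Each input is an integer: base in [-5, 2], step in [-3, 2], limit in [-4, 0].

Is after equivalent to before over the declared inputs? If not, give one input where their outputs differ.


Run the pair on base=-5, step=-3, limit=-4.
before: total := 16 | count := 2 | (abs(step) == min(base, count)): false | total := -64 | shift := 0 | iter idx=-1: | shift := 0 | iter idx=0: | shift := 0 | iter idx=1: | shift := 0 | iter idx=2: | shift := 0 | iter idx=3: | shift := 0 | shift := 6 | result -61
after: total := 20 | count := 40 | ((total + limit) != (limit - -4)): true | limit := -36 | result := 0 | iter idx=2: | result := 39 | iter pos=0: | result := 43 | iter pos=1: | result := 47 | delta := 0 | iter idx=0: | delta := 2209 | iter idx=1: | delta := 2209 | total := 38 | result 36
-61 vs 36 — the two versions disagree here.
verdict: not equivalent; witness: base=-5, step=-3, limit=-4


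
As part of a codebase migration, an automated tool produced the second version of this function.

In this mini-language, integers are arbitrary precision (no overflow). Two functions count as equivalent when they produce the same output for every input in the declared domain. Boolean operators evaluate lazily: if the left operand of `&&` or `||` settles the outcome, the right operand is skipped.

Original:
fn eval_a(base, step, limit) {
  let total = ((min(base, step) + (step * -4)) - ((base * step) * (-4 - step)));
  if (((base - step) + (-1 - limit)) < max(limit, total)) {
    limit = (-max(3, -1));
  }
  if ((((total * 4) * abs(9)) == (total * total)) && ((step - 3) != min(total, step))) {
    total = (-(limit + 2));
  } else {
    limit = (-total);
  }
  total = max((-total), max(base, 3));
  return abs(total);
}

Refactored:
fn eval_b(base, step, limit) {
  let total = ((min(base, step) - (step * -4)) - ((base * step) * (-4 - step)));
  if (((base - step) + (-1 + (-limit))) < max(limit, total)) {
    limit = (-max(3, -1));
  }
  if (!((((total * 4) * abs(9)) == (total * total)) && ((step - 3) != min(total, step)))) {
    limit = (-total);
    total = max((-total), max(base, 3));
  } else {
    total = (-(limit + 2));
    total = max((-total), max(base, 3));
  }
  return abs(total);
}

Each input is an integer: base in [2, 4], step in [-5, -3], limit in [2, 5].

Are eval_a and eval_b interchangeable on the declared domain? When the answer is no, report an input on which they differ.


There is a counterexample at base=2, step=-5, limit=2: 3 on one side, 15 on the other.
eval_a: total := 25 | (((base - step) + (-1 - limit)) < max(limit, total)): true | limit := -3 | ((((total * 4) * abs(9)) == (total * total)) && ((step - 3) != min(total, step))): false | limit := -25 | total := 3 | result 3
eval_b: total := -15 | (((base - step) + (-1 + (-limit))) < max(limit, total)): false | (!((((total * 4) * abs(9)) == (total * total)) && ((step - 3) != min(total, step)))): true | limit := 15 | total := 15 | result 15
verdict: not equivalent; witness: base=2, step=-5, limit=2


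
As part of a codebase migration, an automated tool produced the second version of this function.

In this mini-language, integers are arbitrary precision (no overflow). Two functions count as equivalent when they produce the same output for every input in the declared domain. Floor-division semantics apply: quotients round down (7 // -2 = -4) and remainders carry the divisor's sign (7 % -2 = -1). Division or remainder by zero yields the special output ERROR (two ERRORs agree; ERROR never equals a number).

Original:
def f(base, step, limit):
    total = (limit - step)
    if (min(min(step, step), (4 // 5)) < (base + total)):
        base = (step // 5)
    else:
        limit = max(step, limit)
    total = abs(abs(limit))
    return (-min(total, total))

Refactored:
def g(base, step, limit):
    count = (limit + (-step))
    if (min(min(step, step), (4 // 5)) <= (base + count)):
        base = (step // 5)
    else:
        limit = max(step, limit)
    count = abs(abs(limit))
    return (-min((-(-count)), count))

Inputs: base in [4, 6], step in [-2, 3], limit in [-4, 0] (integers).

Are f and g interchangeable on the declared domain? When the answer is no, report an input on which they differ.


Not equivalent: base=4, step=0, limit=-4 separates them (0 vs -4).
f: total := -4 | (min(min(step, step), (4 // 5)) < (base + total)): false | limit := 0 | total := 0 | result 0
g: count := -4 | (min(min(step, step), (4 // 5)) <= (base + count)): true | base := 0 | count := 4 | result -4
verdict: not equivalent; witness: base=4, step=0, limit=-4


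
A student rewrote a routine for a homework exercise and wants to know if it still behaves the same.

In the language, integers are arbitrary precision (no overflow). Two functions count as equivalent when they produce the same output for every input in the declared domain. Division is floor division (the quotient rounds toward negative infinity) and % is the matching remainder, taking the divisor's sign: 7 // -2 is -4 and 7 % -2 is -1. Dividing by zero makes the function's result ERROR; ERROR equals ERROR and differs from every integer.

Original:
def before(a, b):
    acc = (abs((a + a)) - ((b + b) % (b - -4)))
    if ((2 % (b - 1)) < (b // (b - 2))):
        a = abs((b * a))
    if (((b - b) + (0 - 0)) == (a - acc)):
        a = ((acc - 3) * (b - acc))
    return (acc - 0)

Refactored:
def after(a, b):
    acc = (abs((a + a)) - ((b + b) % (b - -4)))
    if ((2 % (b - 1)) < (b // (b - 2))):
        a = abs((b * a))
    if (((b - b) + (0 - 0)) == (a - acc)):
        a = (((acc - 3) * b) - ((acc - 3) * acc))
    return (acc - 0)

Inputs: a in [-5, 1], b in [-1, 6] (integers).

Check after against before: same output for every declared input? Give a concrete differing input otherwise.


Changes here: arithmetic usage differs, and constant usage differs; the full 56-point sweep finds no disagreement.
verdict: equivalent


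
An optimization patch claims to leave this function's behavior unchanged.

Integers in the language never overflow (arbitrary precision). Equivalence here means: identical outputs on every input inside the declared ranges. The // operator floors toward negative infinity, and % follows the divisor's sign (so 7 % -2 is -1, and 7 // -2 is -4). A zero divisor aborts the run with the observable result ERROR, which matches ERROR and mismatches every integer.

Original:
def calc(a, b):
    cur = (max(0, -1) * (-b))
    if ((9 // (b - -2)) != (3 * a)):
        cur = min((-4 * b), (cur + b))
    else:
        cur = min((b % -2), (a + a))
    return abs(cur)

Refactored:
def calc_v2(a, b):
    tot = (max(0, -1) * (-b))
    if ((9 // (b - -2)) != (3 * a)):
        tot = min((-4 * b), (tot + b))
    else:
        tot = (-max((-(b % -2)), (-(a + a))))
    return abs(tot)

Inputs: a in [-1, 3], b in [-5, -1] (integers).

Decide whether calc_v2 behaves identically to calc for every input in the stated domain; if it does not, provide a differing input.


Although min/max/abs usage differs; also local variable names differ, 25/25 inputs agree.
verdict: equivalent


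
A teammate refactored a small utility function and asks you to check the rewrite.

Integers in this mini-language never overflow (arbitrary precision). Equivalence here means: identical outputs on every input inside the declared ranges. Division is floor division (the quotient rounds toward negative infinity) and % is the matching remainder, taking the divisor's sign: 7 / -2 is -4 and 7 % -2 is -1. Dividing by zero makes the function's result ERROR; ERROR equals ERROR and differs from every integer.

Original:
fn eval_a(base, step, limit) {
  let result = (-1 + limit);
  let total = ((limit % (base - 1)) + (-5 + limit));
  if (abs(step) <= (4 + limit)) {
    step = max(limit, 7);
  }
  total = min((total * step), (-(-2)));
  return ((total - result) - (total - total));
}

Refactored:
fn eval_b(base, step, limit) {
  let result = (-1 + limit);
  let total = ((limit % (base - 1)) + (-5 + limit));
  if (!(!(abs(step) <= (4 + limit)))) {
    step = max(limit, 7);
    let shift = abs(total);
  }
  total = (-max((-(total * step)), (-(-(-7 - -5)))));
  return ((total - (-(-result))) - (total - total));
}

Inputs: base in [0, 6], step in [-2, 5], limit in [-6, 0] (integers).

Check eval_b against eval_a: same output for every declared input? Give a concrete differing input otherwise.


Reading the diff, among the changes: boolean connective usage differs, local variable names differ, constant usage differs, min/max/abs usage differs, statement counts differ, arithmetic usage differs.
One worked example (base=3, step=-2, limit=-5) — eval_a: result := -6 | total := -9 | (abs(step) <= (4 + limit)): false | total := 2 | result 8; eval_b: result := -6 | total := -9 | (!(!(abs(step) <= (4 + limit)))): false | total := 2 | result 8; agreement on 8.
Checked all 392 inputs in the declared domain: the outputs agree on every one.
verdict: equivalent


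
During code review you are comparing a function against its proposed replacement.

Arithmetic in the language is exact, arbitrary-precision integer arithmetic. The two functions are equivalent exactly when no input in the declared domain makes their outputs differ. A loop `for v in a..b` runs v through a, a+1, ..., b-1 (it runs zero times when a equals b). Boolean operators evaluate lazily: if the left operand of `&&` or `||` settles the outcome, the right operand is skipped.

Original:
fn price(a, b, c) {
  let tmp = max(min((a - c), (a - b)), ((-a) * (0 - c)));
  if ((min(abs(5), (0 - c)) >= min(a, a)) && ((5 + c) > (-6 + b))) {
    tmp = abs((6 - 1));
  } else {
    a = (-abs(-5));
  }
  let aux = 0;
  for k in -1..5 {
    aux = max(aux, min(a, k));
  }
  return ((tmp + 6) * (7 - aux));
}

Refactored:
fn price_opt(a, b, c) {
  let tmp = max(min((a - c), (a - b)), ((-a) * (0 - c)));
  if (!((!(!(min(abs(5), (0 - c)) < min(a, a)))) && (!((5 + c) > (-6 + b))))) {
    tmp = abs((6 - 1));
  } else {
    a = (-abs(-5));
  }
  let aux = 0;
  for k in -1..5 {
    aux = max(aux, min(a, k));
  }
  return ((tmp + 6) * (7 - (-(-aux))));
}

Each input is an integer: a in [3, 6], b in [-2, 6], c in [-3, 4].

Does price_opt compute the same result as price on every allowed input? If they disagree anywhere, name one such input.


The rewrite breaks on a=3, b=-2, c=-2, where the results are 77 and 44.
price: tmp = 5; ((min(abs(5), (0 - c)) >= min(a, a)) && ((5 + c) > (-6 + b))) -> false; a = -5; aux = 0; [k=-1]; aux = 0; [k=0]; aux = 0; [k=1]; aux = 0; [k=2]; aux = 0; [k=3]; aux = 0; [k=4]; aux = 0; return 77
price_opt: tmp = 5; (!((!(!(min(abs(5), (0 - c)) < min(a, a)))) && (!((5 + c) > (-6 + b))))) -> true; tmp = 5; aux = 0; [k=-1]; aux = 0; [k=0]; aux = 0; [k=1]; aux = 1; [k=2]; aux = 2; [k=3]; aux = 3; [k=4]; aux = 3; return 44
verdict: not equivalent; witness: a=3, b=-2, c=-2


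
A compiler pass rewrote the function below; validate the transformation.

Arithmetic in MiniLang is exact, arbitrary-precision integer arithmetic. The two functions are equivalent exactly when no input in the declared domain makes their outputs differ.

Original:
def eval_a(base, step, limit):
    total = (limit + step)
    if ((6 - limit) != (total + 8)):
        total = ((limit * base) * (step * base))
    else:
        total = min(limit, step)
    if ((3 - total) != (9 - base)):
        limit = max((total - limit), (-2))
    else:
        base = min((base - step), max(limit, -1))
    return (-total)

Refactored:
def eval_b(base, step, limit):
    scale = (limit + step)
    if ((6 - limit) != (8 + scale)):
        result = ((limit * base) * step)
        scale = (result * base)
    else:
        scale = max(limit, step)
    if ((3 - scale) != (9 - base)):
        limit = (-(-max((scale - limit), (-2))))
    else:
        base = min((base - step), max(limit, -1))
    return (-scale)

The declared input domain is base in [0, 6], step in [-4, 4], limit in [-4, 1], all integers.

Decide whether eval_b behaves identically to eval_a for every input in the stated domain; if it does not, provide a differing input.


Run the pair on base=0, step=-4, limit=1.
eval_a: total := -3 | ((6 - limit) != (total + 8)): false | total := -4 | ((3 - total) != (9 - base)): true | limit := -2 | result 4
eval_b: scale := -3 | ((6 - limit) != (8 + scale)): false | scale := 1 | ((3 - scale) != (9 - base)): true | limit := 0 | result -1
4 against -1: the behavior changed.
verdict: not equivalent; witness: base=0, step=-4, limit=1


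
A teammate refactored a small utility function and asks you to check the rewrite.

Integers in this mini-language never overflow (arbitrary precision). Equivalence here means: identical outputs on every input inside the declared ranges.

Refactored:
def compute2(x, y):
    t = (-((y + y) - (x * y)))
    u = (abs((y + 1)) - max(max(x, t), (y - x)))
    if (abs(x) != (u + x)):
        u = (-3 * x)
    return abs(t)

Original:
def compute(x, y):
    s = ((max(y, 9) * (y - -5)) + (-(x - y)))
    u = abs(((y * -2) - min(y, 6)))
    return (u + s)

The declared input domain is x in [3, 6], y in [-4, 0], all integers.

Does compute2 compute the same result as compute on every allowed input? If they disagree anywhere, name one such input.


Not equivalent: x=3, y=-4 separates them (14 vs 4).
compute: s=2, then u=12, then returns 14
compute2: t=-4, then u=0, then (abs(x) != (u + x)) is false, then returns 4
verdict: not equivalent; witness: x=3, y=-4


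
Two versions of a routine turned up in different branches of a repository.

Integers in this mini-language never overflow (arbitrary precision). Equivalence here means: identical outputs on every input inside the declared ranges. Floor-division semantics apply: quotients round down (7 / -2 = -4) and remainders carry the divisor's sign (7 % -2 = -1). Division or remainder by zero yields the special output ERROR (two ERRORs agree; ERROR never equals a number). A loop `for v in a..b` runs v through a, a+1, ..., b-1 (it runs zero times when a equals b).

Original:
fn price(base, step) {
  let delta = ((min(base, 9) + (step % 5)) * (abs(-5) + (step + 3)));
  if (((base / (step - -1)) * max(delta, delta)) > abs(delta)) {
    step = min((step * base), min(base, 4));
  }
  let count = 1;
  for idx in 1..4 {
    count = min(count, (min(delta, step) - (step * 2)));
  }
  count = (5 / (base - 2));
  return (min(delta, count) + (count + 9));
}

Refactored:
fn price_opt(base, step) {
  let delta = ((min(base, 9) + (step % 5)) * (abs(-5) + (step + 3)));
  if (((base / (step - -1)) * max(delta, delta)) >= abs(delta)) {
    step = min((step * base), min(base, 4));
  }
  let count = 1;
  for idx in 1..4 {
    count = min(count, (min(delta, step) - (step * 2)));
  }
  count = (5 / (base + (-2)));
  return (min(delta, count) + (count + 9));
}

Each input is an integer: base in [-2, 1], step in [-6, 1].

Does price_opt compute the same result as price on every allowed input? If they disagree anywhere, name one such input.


Equivalent. The edit looks behavioral (`(((base / (step - -1)) * max(delta, delta)) > abs(delta))` became `(((base / (step - -1)) * max(delta, delta)) >= abs(delta))`), but over these ranges it never changes the outcome.
Every one of the 32 inputs gives matching results.
Spot check at base=-2, step=-4 — price: delta = -4; (((base / (step - -1)) * max(delta, delta)) > abs(delta)) -> false; count = 1; [idx=1]; count = 1; [idx=2]; count = 1; [idx=3]; count = 1; count = -2; return 3. price_opt: delta = -4; (((base / (step - -1)) * max(delta, delta)) >= abs(delta)) -> false; count = 1; [idx=1]; count = 1; [idx=2]; count = 1; [idx=3]; count = 1; count = -2; return 3. Both give 3.
verdict: equivalent


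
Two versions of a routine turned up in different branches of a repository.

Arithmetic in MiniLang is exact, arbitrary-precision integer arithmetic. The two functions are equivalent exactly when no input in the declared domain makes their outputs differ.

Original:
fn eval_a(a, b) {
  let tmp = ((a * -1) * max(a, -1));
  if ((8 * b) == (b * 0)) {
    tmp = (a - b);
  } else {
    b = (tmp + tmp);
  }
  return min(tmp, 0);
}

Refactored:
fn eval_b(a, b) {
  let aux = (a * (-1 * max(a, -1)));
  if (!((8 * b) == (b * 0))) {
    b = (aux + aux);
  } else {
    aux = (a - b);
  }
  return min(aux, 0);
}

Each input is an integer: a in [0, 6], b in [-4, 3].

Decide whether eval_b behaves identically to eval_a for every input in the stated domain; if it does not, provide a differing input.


This is a faithful refactor — boolean connective usage differs; also local variable names differ, but the computed results match everywhere.
As a probe, take a=3, b=-4: eval_a runs tmp = -9; ((8 * b) == (b * 0)) -> false; b = -18; return -9; eval_b runs aux = -9; (!((8 * b) == (b * 0))) -> true; b = -18; return -9; both end at -9.
Across all 56 domain points the two functions coincide.
verdict: equivalent


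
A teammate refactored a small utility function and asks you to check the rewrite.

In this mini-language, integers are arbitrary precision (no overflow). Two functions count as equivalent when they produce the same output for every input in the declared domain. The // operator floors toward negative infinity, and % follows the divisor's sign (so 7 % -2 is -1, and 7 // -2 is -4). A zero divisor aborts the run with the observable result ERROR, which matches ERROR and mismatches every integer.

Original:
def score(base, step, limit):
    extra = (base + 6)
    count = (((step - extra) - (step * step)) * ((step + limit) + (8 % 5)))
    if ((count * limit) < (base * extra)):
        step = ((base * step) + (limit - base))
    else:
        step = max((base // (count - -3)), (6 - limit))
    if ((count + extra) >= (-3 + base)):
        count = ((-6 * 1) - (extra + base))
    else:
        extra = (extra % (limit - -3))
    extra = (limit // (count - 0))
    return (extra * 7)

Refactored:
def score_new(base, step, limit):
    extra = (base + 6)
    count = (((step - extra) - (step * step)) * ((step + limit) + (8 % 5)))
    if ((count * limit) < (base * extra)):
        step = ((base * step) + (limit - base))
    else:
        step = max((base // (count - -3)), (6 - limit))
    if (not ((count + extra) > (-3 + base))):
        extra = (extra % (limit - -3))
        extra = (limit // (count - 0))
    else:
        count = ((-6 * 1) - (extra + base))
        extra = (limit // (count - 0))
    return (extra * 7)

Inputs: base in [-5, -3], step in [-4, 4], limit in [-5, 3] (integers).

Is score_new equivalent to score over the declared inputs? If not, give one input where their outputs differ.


Try base=-5, step=2, limit=-2.
score: extra=1, then count=-9, then ((count * limit) < (base * extra)) is false, then step=8, then ((count + extra) >= (-3 + base)) is true, then count=-2, then extra=1, then returns 7
score_new: extra=1, then count=-9, then ((count * limit) < (base * extra)) is false, then step=8, then (not ((count + extra) > (-3 + base))) is true, then extra=0, then extra=0, then returns 0
7 and 0 differ, so these are not the same function on this domain.
verdict: not equivalent; witness: base=-5, step=2, limit=-2


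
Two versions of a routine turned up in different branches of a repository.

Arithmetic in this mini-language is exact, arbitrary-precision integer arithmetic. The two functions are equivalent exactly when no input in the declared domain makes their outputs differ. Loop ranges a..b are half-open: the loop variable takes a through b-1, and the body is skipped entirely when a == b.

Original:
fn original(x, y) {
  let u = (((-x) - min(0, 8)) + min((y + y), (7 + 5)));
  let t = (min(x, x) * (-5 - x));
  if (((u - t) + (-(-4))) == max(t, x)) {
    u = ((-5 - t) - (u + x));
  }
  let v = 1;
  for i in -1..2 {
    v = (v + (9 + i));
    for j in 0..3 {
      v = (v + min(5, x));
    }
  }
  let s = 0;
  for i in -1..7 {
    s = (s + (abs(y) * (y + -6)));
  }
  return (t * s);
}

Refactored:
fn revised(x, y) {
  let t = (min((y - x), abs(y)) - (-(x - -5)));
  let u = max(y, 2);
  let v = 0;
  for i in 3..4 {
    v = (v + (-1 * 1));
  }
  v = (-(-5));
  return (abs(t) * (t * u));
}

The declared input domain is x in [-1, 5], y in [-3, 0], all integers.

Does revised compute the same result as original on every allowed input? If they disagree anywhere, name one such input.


On input x=-1, y=-3, original returns -864 while revised returns 8.
verdict: not equivalent; witness: x=-1, y=-3
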